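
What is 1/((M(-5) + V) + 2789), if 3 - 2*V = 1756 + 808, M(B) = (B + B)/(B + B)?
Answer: 2/3019 ≈ 0.00066247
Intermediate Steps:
M(B) = 1 (M(B) = (2*B)/((2*B)) = (2*B)*(1/(2*B)) = 1)
V = -2561/2 (V = 3/2 - (1756 + 808)/2 = 3/2 - ½*2564 = 3/2 - 1282 = -2561/2 ≈ -1280.5)
1/((M(-5) + V) + 2789) = 1/((1 - 2561/2) + 2789) = 1/(-2559/2 + 2789) = 1/(3019/2) = 2/3019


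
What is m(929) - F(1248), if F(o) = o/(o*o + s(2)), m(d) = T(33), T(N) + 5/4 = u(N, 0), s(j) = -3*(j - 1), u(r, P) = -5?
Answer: -12980839/2076668 ≈ -6.2508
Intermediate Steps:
s(j) = 3 - 3*j (s(j) = -3*(-1 + j) = 3 - 3*j)
T(N) = -25/4 (T(N) = -5/4 - 5 = -25/4)
m(d) = -25/4
F(o) = o/(-3 + o²) (F(o) = o/(o*o + (3 - 3*2)) = o/(o² + (3 - 6)) = o/(o² - 3) = o/(-3 + o²))
m(929) - F(1248) = -25/4 - 1248/(-3 + 1248²) = -25/4 - 1248/(-3 + 1557504) = -25/4 - 1248/1557501 = -25/4 - 1*416/519167 = -25/4 - 416/519167 = -12980839/2076668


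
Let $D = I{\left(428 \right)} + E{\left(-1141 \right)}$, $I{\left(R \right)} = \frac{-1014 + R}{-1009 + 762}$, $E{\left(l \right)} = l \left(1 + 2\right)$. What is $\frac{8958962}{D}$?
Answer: $- \frac{2212863614}{844895} \approx -2619.1$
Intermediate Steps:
$E{\left(l \right)} = 3 l$ ($E{\left(l \right)} = l 3 = 3 l$)
$I{\left(R \right)} = \frac{78}{19} - \frac{R}{247}$ ($I{\left(R \right)} = \frac{-1014 + R}{-247} = \left(-1014 + R\right) \left(- \frac{1}{247}\right) = \frac{78}{19} - \frac{R}{247}$)
$D = - \frac{844895}{247}$ ($D = \left(\frac{78}{19} - \frac{428}{247}\right) + 3 \left(-1141\right) = \left(\frac{78}{19} - \frac{428}{247}\right) - 3423 = \frac{586}{247} - 3423 = - \frac{844895}{247} \approx -3420.6$)
$\frac{8958962}{D} = \frac{8958962}{- \frac{844895}{247}} = 8958962 \left(- \frac{247}{844895}\right) = - \frac{2212863614}{844895}$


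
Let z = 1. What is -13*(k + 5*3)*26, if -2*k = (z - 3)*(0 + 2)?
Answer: -5746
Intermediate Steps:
k = 2 (k = -(1 - 3)*(0 + 2)/2 = -(-1)*2 = -½*(-4) = 2)
-13*(k + 5*3)*26 = -13*(2 + 5*3)*26 = -13*(2 + 15)*26 = -13*17*26 = -221*26 = -5746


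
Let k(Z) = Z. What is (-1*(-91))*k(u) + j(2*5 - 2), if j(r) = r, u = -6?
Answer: -538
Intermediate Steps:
(-1*(-91))*k(u) + j(2*5 - 2) = -1*(-91)*(-6) + (2*5 - 2) = 91*(-6) + (10 - 2) = -546 + 8 = -538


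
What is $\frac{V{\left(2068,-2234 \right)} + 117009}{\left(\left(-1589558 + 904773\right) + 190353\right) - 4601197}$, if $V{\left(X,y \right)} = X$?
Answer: $- \frac{17011}{727947} \approx -0.023368$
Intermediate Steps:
$\frac{V{\left(2068,-2234 \right)} + 117009}{\left(\left(-1589558 + 904773\right) + 190353\right) - 4601197} = \frac{2068 + 117009}{\left(\left(-1589558 + 904773\right) + 190353\right) - 4601197} = \frac{119077}{\left(-684785 + 190353\right) - 4601197} = \frac{119077}{-494432 - 4601197} = \frac{119077}{-5095629} = 119077 \left(- \frac{1}{5095629}\right) = - \frac{17011}{727947}$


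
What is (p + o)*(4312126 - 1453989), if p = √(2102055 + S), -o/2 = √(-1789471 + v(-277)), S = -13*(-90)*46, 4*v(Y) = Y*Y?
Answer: 14290685*√86235 - 8574411*I*√786795 ≈ 4.1966e+9 - 7.6056e+9*I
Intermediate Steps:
v(Y) = Y²/4 (v(Y) = (Y*Y)/4 = Y²/4)
S = 53820 (S = 1170*46 = 53820)
o = -3*I*√786795 (o = -2*√(-1789471 + (¼)*(-277)²) = -2*√(-1789471 + (¼)*76729) = -2*√(-1789471 + 76729/4) = -3*I*√786795 ≈ -2661.0*I)
p = 5*√86235 (p = √(2102055 + 53820) = √2155875 = 5*√86235 ≈ 1468.3)
(p + o)*(4312126 - 1453989) = (5*√86235 - 3*I*√786795)*(4312126 - 1453989) = (5*√86235 - 3*I*√786795)*2858137 = 14290685*√86235 - 8574411*I*√786795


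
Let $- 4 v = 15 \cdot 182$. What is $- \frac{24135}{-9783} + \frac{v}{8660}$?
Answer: $\frac{26977627}{11296104} \approx 2.3882$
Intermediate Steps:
$v = - \frac{1365}{2}$ ($v = - \frac{15 \cdot 182}{4} = \left(- \frac{1}{4}\right) 2730 = - \frac{1365}{2} \approx -682.5$)
$- \frac{24135}{-9783} + \frac{v}{8660} = - \frac{24135}{-9783} - \frac{1365}{2 \cdot 8660} = \left(-24135\right) \left(- \frac{1}{9783}\right) - \frac{273}{3464} = \frac{8045}{3261} - \frac{273}{3464} = \frac{26977627}{11296104}$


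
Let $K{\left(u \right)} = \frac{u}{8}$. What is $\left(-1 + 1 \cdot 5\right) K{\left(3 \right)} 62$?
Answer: $93$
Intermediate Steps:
$K{\left(u \right)} = \frac{u}{8}$ ($K{\left(u \right)} = u \frac{1}{8} = \frac{u}{8}$)
$\left(-1 + 1 \cdot 5\right) K{\left(3 \right)} 62 = \left(-1 + 1 \cdot 5\right) \frac{1}{8} \cdot 3 \cdot 62 = \left(-1 + 5\right) \frac{3}{8} \cdot 62 = 4 \cdot \frac{3}{8} \cdot 62 = \frac{3}{2} \cdot 62 = 93$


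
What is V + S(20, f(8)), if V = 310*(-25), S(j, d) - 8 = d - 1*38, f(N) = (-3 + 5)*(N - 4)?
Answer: -7772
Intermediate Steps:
f(N) = -8 + 2*N (f(N) = 2*(-4 + N) = -8 + 2*N)
S(j, d) = -30 + d (S(j, d) = 8 + (d - 1*38) = 8 + (d - 38) = 8 + (-38 + d) = -30 + d)
V = -7750
V + S(20, f(8)) = -7750 + (-30 + (-8 + 2*8)) = -7750 + (-30 + (-8 + 16)) = -7750 + (-30 + 8) = -7750 - 22 = -7772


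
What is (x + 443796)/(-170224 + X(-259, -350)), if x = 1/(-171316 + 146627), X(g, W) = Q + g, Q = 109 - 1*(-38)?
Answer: -10956879443/4205425504 ≈ -2.6054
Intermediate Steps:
Q = 147 (Q = 109 + 38 = 147)
X(g, W) = 147 + g
x = -1/24689 (x = 1/(-24689) = -1/24689 ≈ -4.0504e-5)
(x + 443796)/(-170224 + X(-259, -350)) = (-1/24689 + 443796)/(-170224 + (147 - 259)) = 10956879443/(24689*(-170224 - 112)) = (10956879443/24689)/(-170336) = (10956879443/24689)*(-1/170336) = -10956879443/4205425504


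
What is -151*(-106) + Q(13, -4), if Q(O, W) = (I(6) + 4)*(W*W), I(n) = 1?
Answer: 16086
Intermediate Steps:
Q(O, W) = 5*W² (Q(O, W) = (1 + 4)*(W*W) = 5*W²)
-151*(-106) + Q(13, -4) = -151*(-106) + 5*(-4)² = 16006 + 5*16 = 16006 + 80 = 16086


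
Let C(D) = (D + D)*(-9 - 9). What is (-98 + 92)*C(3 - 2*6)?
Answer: -1944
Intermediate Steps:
C(D) = -36*D (C(D) = (2*D)*(-18) = -36*D)
(-98 + 92)*C(3 - 2*6) = (-98 + 92)*(-36*(3 - 2*6)) = -(-216)*(3 - 12) = -(-216)*(-9) = -6*324 = -1944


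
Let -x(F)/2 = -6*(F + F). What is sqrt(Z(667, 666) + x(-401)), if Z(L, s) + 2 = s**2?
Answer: sqrt(433930) ≈ 658.73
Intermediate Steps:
x(F) = 24*F (x(F) = -(-12)*(F + F) = -(-12)*2*F = -(-24)*F = 24*F)
Z(L, s) = -2 + s**2
sqrt(Z(667, 666) + x(-401)) = sqrt((-2 + 666**2) + 24*(-401)) = sqrt((-2 + 443556) - 9624) = sqrt(443554 - 9624) = sqrt(433930)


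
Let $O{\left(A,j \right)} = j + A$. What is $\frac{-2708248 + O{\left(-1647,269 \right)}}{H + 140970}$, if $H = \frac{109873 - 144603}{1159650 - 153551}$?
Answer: $- \frac{1363076004487}{70914870650} \approx -19.221$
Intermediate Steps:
$O{\left(A,j \right)} = A + j$
$H = - \frac{34730}{1006099} \approx -0.034519$
$\frac{-2708248 + O{\left(-1647,269 \right)}}{H + 140970} = \frac{-2708248 + \left(-1647 + 269\right)}{- \frac{34730}{1006099} + 140970} = \frac{-2708248 - 1378}{\frac{141829741300}{1006099}} = \left(-2709626\right) \frac{1006099}{141829741300} = - \frac{1363076004487}{70914870650}$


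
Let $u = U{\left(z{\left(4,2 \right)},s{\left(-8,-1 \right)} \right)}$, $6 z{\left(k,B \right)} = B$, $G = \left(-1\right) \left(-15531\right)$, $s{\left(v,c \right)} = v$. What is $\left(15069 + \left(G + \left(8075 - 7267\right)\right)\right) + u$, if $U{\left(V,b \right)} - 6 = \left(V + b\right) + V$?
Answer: $\frac{94220}{3} \approx 31407.0$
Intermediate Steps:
$G = 15531$
$z{\left(k,B \right)} = \frac{B}{6}$
$U{\left(V,b \right)} = 6 + b + 2 V$ ($U{\left(V,b \right)} = 6 + \left(\left(V + b\right) + V\right) = 6 + \left(b + 2 V\right) = 6 + b + 2 V$)
$u = - \frac{4}{3}$ ($u = 6 - 8 + 2 \cdot \frac{1}{6} \cdot 2 = 6 - 8 + 2 \cdot \frac{1}{3} = 6 - 8 + \frac{2}{3} = - \frac{4}{3} \approx -1.3333$)
$\left(15069 + \left(G + \left(8075 - 7267\right)\right)\right) + u = \left(15069 + \left(15531 + \left(8075 - 7267\right)\right)\right) - \frac{4}{3} = \left(15069 + \left(15531 + 808\right)\right) - \frac{4}{3} = \left(15069 + 16339\right) - \frac{4}{3} = 31408 - \frac{4}{3} = \frac{94220}{3}$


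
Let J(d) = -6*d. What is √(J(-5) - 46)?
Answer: 4*I ≈ 4.0*I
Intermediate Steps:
√(J(-5) - 46) = √(-6*(-5) - 46) = √(30 - 46) = √(-16) = 4*I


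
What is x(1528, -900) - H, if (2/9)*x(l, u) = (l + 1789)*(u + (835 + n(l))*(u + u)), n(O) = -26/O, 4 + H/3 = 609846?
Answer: -4287823119291/191 ≈ -2.2449e+10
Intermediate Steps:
H = 1829526 (H = -12 + 3*609846 = -12 + 1829538 = 1829526)
x(l, u) = 9*(1789 + l)*(u + 2*u*(835 - 26/l))/2 (x(l, u) = 9*((l + 1789)*(u + (835 - 26/l)*(u + u)))/2 = 9*((1789 + l)*(u + (835 - 26/l)*(2*u)))/2 = 9*((1789 + l)*(u + 2*u*(835 - 26/l)))/2 = 9*(1789 + l)*(u + 2*u*(835 - 26/l))/2)
x(1528, -900) - H = (9/2)*(-900)*(-93028 + 1528*(2989367 + 1671*1528))/1528 - 1*1829526 = (9/2)*(-900)*(1/1528)*(-93028 + 1528*(2989367 + 2553288)) - 1829526 = (9/2)*(-900)*(1/1528)*(-93028 + 1528*5542655) - 1829526 = (9/2)*(-900)*(1/1528)*(-93028 + 8469176840) - 1829526 = (9/2)*(-900)*(1/1528)*8469083812 - 1829526 = -4287473679825/191 - 1829526 = -4287823119291/191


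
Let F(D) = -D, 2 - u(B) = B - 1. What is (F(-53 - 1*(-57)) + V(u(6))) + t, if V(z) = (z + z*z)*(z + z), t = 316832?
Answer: 316792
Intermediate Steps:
u(B) = 3 - B (u(B) = 2 - (B - 1) = 2 - (-1 + B) = 2 + (1 - B) = 3 - B)
V(z) = 2*z*(z + z²) (V(z) = (z + z²)*(2*z) = 2*z*(z + z²))
(F(-53 - 1*(-57)) + V(u(6))) + t = (-(-53 - 1*(-57)) + 2*(3 - 1*6)²*(1 + (3 - 1*6))) + 316832 = (-(-53 + 57) + 2*(3 - 6)²*(1 + (3 - 6))) + 316832 = (-1*4 + 2*(-3)²*(1 - 3)) + 316832 = (-4 + 2*9*(-2)) + 316832 = (-4 - 36) + 316832 = -40 + 316832 = 316792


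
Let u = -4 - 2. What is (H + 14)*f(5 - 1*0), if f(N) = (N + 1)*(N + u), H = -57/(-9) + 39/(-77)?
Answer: -9160/77 ≈ -118.96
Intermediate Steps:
u = -6
H = 1346/231 (H = -57*(-⅑) + 39*(-1/77) = 19/3 - 39/77 = 1346/231 ≈ 5.8268)
f(N) = (1 + N)*(-6 + N) (f(N) = (N + 1)*(N - 6) = (1 + N)*(-6 + N))
(H + 14)*f(5 - 1*0) = (1346/231 + 14)*(-6 + (5 - 1*0)² - 5*(5 - 1*0)) = 4580*(-6 + (5 + 0)² - 5*(5 + 0))/231 = 4580*(-6 + 5² - 5*5)/231 = 4580*(-6 + 25 - 25)/231 = (4580/231)*(-6) = -9160/77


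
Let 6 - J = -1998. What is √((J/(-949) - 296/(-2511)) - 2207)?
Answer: I*√154858600934947/264771 ≈ 47.0*I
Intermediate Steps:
J = 2004 (J = 6 - 1*(-1998) = 6 + 1998 = 2004)
√((J/(-949) - 296/(-2511)) - 2207) = √((2004/(-949) - 296/(-2511)) - 2207) = √((2004*(-1/949) - 296*(-1/2511)) - 2207) = √((-2004/949 + 296/2511) - 2207) = √(-4751140/2382939 - 2207) = √(-5263897513/2382939) = I*√154858600934947/264771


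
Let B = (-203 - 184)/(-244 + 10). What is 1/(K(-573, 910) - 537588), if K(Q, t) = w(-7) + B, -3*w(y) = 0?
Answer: -26/13977245 ≈ -1.8602e-6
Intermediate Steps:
w(y) = 0 (w(y) = -1/3*0 = 0)
B = 43/26 (B = -387/(-234) = -387*(-1/234) = 43/26 ≈ 1.6538)
K(Q, t) = 43/26 (K(Q, t) = 0 + 43/26 = 43/26)
1/(K(-573, 910) - 537588) = 1/(43/26 - 537588) = 1/(-13977245/26) = -26/13977245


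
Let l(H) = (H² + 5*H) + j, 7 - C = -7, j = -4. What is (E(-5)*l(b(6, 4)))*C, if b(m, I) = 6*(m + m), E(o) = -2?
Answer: -155120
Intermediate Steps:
b(m, I) = 12*m (b(m, I) = 6*(2*m) = 12*m)
C = 14 (C = 7 - 1*(-7) = 7 + 7 = 14)
l(H) = -4 + H² + 5*H (l(H) = (H² + 5*H) - 4 = -4 + H² + 5*H)
(E(-5)*l(b(6, 4)))*C = -2*(-4 + (12*6)² + 5*(12*6))*14 = -2*(-4 + 72² + 5*72)*14 = -2*(-4 + 5184 + 360)*14 = -2*5540*14 = -11080*14 = -155120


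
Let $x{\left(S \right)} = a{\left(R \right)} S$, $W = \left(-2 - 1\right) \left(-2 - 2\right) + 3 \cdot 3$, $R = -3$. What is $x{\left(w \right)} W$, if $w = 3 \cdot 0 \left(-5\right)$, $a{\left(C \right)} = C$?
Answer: $0$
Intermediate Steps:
$W = 21$ ($W = \left(-3\right) \left(-4\right) + 9 = 12 + 9 = 21$)
$w = 0$ ($w = 0 \left(-5\right) = 0$)
$x{\left(S \right)} = - 3 S$
$x{\left(w \right)} W = \left(-3\right) 0 \cdot 21 = 0 \cdot 21 = 0$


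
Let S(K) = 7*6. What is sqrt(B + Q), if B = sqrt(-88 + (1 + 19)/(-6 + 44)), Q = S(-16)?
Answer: sqrt(15162 + 19*I*sqrt(31578))/19 ≈ 6.5203 + 0.7172*I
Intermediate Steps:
S(K) = 42
Q = 42
B = I*sqrt(31578)/19 (B = sqrt(-88 + 20/38) = sqrt(-88 + 20*(1/38)) = sqrt(-88 + 10/19) = sqrt(-1662/19) = I*sqrt(31578)/19 ≈ 9.3527*I)
sqrt(B + Q) = sqrt(I*sqrt(31578)/19 + 42) = sqrt(42 + I*sqrt(31578)/19)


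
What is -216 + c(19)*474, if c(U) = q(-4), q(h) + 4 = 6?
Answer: 732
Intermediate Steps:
q(h) = 2 (q(h) = -4 + 6 = 2)
c(U) = 2
-216 + c(19)*474 = -216 + 2*474 = -216 + 948 = 732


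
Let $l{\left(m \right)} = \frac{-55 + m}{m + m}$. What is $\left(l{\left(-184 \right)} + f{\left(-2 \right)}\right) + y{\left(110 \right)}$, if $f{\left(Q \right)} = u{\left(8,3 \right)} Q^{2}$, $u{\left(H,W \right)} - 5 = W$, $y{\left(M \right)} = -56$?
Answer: $- \frac{8593}{368} \approx -23.351$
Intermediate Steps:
$l{\left(m \right)} = \frac{-55 + m}{2 m}$
$u{\left(H,W \right)} = 5 + W$
$f{\left(Q \right)} = 8 Q^{2}$ ($f{\left(Q \right)} = \left(5 + 3\right) Q^{2} = 8 Q^{2}$)
$\left(l{\left(-184 \right)} + f{\left(-2 \right)}\right) + y{\left(110 \right)} = \left(\frac{-55 - 184}{2 \left(-184\right)} + 8 \left(-2\right)^{2}\right) - 56 = \left(\frac{1}{2} \left(- \frac{1}{184}\right) \left(-239\right) + 8 \cdot 4\right) - 56 = \left(\frac{239}{368} + 32\right) - 56 = \frac{12015}{368} - 56 = - \frac{8593}{368}$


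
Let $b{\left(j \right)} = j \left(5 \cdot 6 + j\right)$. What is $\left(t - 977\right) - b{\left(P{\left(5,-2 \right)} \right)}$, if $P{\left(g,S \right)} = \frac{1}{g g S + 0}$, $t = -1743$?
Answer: $- \frac{6798501}{2500} \approx -2719.4$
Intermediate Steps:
$P{\left(g,S \right)} = \frac{1}{S g^{2}}$ ($P{\left(g,S \right)} = \frac{1}{g^{2} S + 0} = \frac{1}{S g^{2} + 0} = \frac{1}{S g^{2}}$)
$b{\left(j \right)} = j \left(30 + j\right)$
$\left(t - 977\right) - b{\left(P{\left(5,-2 \right)} \right)} = \left(-1743 - 977\right) - \frac{1}{\left(-2\right) 25} \left(30 + \frac{1}{\left(-2\right) 25}\right) = \left(-1743 - 977\right) - \left(- \frac{1}{2}\right) \frac{1}{25} \left(30 - \frac{1}{50}\right) = -2720 - - \frac{30 - \frac{1}{50}}{50} = -2720 - \left(- \frac{1}{50}\right) \frac{1499}{50} = -2720 - - \frac{1499}{2500} = -2720 + \frac{1499}{2500} = - \frac{6798501}{2500}$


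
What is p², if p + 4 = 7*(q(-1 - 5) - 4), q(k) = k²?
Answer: 48400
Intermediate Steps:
p = 220 (p = -4 + 7*((-1 - 5)² - 4) = -4 + 7*((-6)² - 4) = -4 + 7*(36 - 4) = -4 + 7*32 = -4 + 224 = 220)
p² = 220² = 48400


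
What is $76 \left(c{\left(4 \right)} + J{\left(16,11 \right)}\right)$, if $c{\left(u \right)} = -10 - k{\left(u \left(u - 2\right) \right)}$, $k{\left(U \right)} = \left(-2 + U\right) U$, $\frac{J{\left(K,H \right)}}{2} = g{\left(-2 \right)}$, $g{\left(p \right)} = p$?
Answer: $-4712$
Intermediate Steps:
$J{\left(K,H \right)} = -4$ ($J{\left(K,H \right)} = 2 \left(-2\right) = -4$)
$k{\left(U \right)} = U \left(-2 + U\right)$
$c{\left(u \right)} = -10 - u \left(-2 + u\right) \left(-2 + u \left(-2 + u\right)\right)$ ($c{\left(u \right)} = -10 - u \left(u - 2\right) \left(-2 + u \left(u - 2\right)\right) = -10 - u \left(-2 + u\right) \left(-2 + u \left(-2 + u\right)\right)$)
$76 \left(c{\left(4 \right)} + J{\left(16,11 \right)}\right) = 76 \left(\left(-10 - 4 \left(-2 + 4\right) \left(-2 + 4 \left(-2 + 4\right)\right)\right) - 4\right) = 76 \left(\left(-10 - 4 \cdot 2 \left(-2 + 4 \cdot 2\right)\right) - 4\right) = 76 \left(\left(-10 - 4 \cdot 2 \left(-2 + 8\right)\right) - 4\right) = 76 \left(\left(-10 - 4 \cdot 2 \cdot 6\right) - 4\right) = 76 \left(\left(-10 - 48\right) - 4\right) = 76 \left(-58 - 4\right) = 76 \left(-62\right) = -4712$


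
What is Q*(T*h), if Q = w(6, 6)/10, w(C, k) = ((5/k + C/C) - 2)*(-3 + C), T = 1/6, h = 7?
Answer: -7/120 ≈ -0.058333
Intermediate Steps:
T = 1/6 ≈ 0.16667
w(C, k) = (-1 + 5/k)*(-3 + C) (w(C, k) = ((5/k + 1) - 2)*(-3 + C) = ((1 + 5/k) - 2)*(-3 + C) = (-1 + 5/k)*(-3 + C))
Q = -1/20 (Q = ((-15 + 5*6 - 1*6*(-3 + 6))/6)/10 = ((-15 + 30 - 1*6*3)/6)*(1/10) = ((-15 + 30 - 18)/6)*(1/10) = ((1/6)*(-3))*(1/10) = -1/2*1/10 = -1/20 ≈ -0.050000)
Q*(T*h) = -7/120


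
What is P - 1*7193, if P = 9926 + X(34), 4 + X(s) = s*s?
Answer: 3885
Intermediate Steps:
X(s) = -4 + s² (X(s) = -4 + s*s = -4 + s²)
P = 11078 (P = 9926 + (-4 + 34²) = 9926 + (-4 + 1156) = 9926 + 1152 = 11078)
P - 1*7193 = 11078 - 1*7193 = 11078 - 7193 = 3885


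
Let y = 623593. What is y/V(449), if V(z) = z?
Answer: 623593/449 ≈ 1388.8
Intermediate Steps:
y/V(449) = 623593/449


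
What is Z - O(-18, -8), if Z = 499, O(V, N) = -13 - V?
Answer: 494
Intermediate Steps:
Z - O(-18, -8) = 499 - (-13 - 1*(-18)) = 499 - (-13 + 18) = 499 - 1*5 = 499 - 5 = 494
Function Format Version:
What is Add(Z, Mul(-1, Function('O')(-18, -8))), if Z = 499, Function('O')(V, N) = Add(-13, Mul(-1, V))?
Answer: 494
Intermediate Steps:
Add(Z, Mul(-1, Function('O')(-18, -8))) = Add(499, Mul(-1, Add(-13, Mul(-1, -18)))) = Add(499, Mul(-1, Add(-13, 18))) = Add(499, Mul(-1, 5)) = Add(499, -5) = 494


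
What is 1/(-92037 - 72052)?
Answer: -1/164089 ≈ -6.0943e-6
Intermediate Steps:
1/(-92037 - 72052) = 1/(-164089) = -1/164089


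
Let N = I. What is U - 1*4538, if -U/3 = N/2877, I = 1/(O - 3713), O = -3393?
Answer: -30924899851/6814654 ≈ -4538.0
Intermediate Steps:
I = -1/7106 (I = 1/(-3393 - 3713) = 1/(-7106) = -1/7106 ≈ -0.00014073)
N = -1/7106 ≈ -0.00014073
U = 1/6814654 (U = -(-3)/(7106*2877) = -3*(-1/20443962) = 1/6814654 ≈ 1.4674e-7)
U - 1*4538 = 1/6814654 - 1*4538 = 1/6814654 - 4538 = -30924899851/6814654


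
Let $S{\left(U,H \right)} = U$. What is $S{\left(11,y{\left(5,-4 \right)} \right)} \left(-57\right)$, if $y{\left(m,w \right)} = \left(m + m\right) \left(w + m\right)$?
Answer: $-627$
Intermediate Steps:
$y{\left(m,w \right)} = 2 m \left(m + w\right)$
$S{\left(11,y{\left(5,-4 \right)} \right)} \left(-57\right) = 11 \left(-57\right) = -627$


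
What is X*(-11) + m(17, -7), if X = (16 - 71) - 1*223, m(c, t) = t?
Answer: 3051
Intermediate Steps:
X = -278 (X = -55 - 223 = -278)
X*(-11) + m(17, -7) = -278*(-11) - 7 = 3058 - 7 = 3051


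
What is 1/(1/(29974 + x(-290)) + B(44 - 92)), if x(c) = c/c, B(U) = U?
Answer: -29975/1438799 ≈ -0.020833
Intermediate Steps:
x(c) = 1
1/(1/(29974 + x(-290)) + B(44 - 92)) = 1/(1/(29974 + 1) + (44 - 92)) = 1/(1/29975 - 48) = 1/(-1438799/29975) = -29975/1438799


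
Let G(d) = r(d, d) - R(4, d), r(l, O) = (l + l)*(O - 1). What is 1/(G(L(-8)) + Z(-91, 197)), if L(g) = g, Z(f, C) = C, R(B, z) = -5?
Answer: 1/346 ≈ 0.0028902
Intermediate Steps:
r(l, O) = 2*l*(-1 + O) (r(l, O) = (2*l)*(-1 + O) = 2*l*(-1 + O))
G(d) = 5 + 2*d*(-1 + d) (G(d) = 2*d*(-1 + d) - 1*(-5) = 2*d*(-1 + d) + 5 = 5 + 2*d*(-1 + d))
1/(G(L(-8)) + Z(-91, 197)) = 1/((5 + 2*(-8)*(-1 - 8)) + 197) = 1/((5 + 2*(-8)*(-9)) + 197) = 1/((5 + 144) + 197) = 1/(149 + 197) = 1/346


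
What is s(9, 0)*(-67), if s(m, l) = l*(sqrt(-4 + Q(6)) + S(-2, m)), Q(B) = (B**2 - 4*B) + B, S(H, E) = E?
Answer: 0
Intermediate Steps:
Q(B) = B**2 - 3*B
s(m, l) = l*(m + sqrt(14)) (s(m, l) = l*(sqrt(-4 + 6*(-3 + 6)) + m) = l*(sqrt(-4 + 6*3) + m) = l*(sqrt(-4 + 18) + m) = l*(sqrt(14) + m) = l*(m + sqrt(14)))
s(9, 0)*(-67) = (0*(9 + sqrt(14)))*(-67) = 0*(-67) = 0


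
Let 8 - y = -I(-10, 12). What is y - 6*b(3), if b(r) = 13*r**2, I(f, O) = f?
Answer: -704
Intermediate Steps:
y = -2 (y = 8 - (-1)*(-10) = 8 - 1*10 = 8 - 10 = -2)
y - 6*b(3) = -2 - 78*3**2 = -2 - 78*9 = -2 - 6*117 = -2 - 702 = -704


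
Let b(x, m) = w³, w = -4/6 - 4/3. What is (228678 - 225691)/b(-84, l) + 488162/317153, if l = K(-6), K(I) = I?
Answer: -943430715/2537224 ≈ -371.84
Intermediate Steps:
w = -2 (w = -4*⅙ - 4*⅓ = -⅔ - 4/3 = -2)
l = -6
b(x, m) = -8 (b(x, m) = (-2)³ = -8)
(228678 - 225691)/b(-84, l) + 488162/317153 = (228678 - 225691)/(-8) + 488162/317153 = 2987*(-⅛) + 488162*(1/317153) = -2987/8 + 488162/317153 = -943430715/2537224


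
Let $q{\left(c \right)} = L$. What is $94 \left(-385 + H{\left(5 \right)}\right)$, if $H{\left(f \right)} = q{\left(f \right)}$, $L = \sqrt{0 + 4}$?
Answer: $-36002$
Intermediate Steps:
$L = 2$ ($L = \sqrt{4} = 2$)
$q{\left(c \right)} = 2$
$H{\left(f \right)} = 2$
$94 \left(-385 + H{\left(5 \right)}\right) = 94 \left(-385 + 2\right) = 94 \left(-383\right) = -36002$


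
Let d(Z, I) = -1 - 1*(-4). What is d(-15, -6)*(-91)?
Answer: -273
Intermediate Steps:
d(Z, I) = 3 (d(Z, I) = -1 + 4 = 3)
d(-15, -6)*(-91) = 3*(-91) = -273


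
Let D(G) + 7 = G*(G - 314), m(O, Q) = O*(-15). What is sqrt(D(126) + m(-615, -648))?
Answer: I*sqrt(14470) ≈ 120.29*I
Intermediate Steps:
m(O, Q) = -15*O
D(G) = -7 + G*(-314 + G) (D(G) = -7 + G*(G - 314) = -7 + G*(-314 + G))
sqrt(D(126) + m(-615, -648)) = sqrt((-7 + 126**2 - 314*126) - 15*(-615)) = sqrt((-7 + 15876 - 39564) + 9225) = sqrt(-23695 + 9225) = sqrt(-14470) = I*sqrt(14470)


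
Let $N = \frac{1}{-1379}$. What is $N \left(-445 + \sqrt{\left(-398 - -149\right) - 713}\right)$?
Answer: $\frac{445}{1379} - \frac{i \sqrt{962}}{1379} \approx 0.3227 - 0.022492 i$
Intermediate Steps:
$N = - \frac{1}{1379} \approx -0.00072516$
$N \left(-445 + \sqrt{\left(-398 - -149\right) - 713}\right) = - \frac{-445 + \sqrt{\left(-398 - -149\right) - 713}}{1379} = - \frac{-445 + \sqrt{\left(-398 + 149\right) - 713}}{1379} = - \frac{-445 + \sqrt{-249 - 713}}{1379} = - \frac{-445 + \sqrt{-962}}{1379} = - \frac{-445 + i \sqrt{962}}{1379} = \frac{445}{1379} - \frac{i \sqrt{962}}{1379}$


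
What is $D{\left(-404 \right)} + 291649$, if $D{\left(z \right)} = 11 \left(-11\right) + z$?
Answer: $291124$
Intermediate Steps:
$D{\left(z \right)} = -121 + z$
$D{\left(-404 \right)} + 291649 = \left(-121 - 404\right) + 291649 = -525 + 291649 = 291124$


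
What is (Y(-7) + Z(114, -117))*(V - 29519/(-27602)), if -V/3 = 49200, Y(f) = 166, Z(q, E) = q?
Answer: -570363595340/13801 ≈ -4.1328e+7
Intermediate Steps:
V = -147600 (V = -3*49200 = -147600)
(Y(-7) + Z(114, -117))*(V - 29519/(-27602)) = (166 + 114)*(-147600 - 29519/(-27602)) = 280*(-147600 - 29519*(-1/27602)) = 280*(-147600 + 29519/27602) = 280*(-4074025681/27602) = -570363595340/13801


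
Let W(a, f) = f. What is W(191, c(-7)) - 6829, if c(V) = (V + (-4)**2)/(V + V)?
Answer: -95615/14 ≈ -6829.6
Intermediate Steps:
c(V) = (16 + V)/(2*V) (c(V) = (V + 16)/((2*V)) = (16 + V)*(1/(2*V)) = (16 + V)/(2*V))
W(191, c(-7)) - 6829 = (1/2)*(16 - 7)/(-7) - 6829 = (1/2)*(-1/7)*9 - 6829 = -9/14 - 6829 = -95615/14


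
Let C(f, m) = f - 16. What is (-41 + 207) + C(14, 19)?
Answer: 164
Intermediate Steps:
C(f, m) = -16 + f
(-41 + 207) + C(14, 19) = (-41 + 207) + (-16 + 14) = 166 - 2 = 164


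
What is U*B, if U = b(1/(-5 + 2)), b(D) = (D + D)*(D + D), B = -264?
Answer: -352/3 ≈ -117.33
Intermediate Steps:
b(D) = 4*D² (b(D) = (2*D)*(2*D) = 4*D²)
U = 4/9 (U = 4*(1/(-5 + 2))² = 4*(1/(-3))² = 4*(-⅓)² = 4*(⅑) = 4/9 ≈ 0.44444)
U*B = (4/9)*(-264) = -352/3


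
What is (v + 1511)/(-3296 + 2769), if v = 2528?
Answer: -4039/527 ≈ -7.6641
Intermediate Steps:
(v + 1511)/(-3296 + 2769) = (2528 + 1511)/(-3296 + 2769) = 4039/(-527) = 4039*(-1/527) = -4039/527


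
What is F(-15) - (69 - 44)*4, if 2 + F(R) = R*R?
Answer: 123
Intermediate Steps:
F(R) = -2 + R**2 (F(R) = -2 + R*R = -2 + R**2)
F(-15) - (69 - 44)*4 = (-2 + (-15)**2) - (69 - 44)*4 = (-2 + 225) - 25*4 = 223 - 1*100 = 223 - 100 = 123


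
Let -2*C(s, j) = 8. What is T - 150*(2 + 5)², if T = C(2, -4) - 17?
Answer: -7371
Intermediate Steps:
C(s, j) = -4 (C(s, j) = -½*8 = -4)
T = -21 (T = -4 - 17 = -21)
T - 150*(2 + 5)² = -21 - 150*(2 + 5)² = -21 - 150*7² = -21 - 150*49 = -21 - 7350 = -7371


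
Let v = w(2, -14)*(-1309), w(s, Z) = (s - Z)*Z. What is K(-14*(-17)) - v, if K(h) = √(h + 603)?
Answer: -293187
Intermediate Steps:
w(s, Z) = Z*(s - Z)
K(h) = √(603 + h)
v = 293216 (v = -14*(2 - 1*(-14))*(-1309) = -14*(2 + 14)*(-1309) = -14*16*(-1309) = -224*(-1309) = 293216)
K(-14*(-17)) - v = √(603 - 14*(-17)) - 1*293216 = √(603 + 238) - 293216 = √841 - 293216 = 29 - 293216 = -293187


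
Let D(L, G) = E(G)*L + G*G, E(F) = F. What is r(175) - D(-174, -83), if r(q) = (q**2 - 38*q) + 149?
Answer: 2793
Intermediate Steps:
r(q) = 149 + q**2 - 38*q
D(L, G) = G**2 + G*L (D(L, G) = G*L + G*G = G*L + G**2 = G**2 + G*L)
r(175) - D(-174, -83) = (149 + 175**2 - 38*175) - (-83)*(-83 - 174) = (149 + 30625 - 6650) - (-83)*(-257) = 24124 - 1*21331 = 24124 - 21331 = 2793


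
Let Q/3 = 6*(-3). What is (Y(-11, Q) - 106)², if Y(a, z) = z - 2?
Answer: 26244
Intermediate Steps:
Q = -54 (Q = 3*(6*(-3)) = 3*(-18) = -54)
Y(a, z) = -2 + z
(Y(-11, Q) - 106)² = ((-2 - 54) - 106)² = (-56 - 106)² = (-162)² = 26244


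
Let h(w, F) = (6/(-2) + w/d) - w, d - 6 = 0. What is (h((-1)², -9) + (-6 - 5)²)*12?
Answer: 1406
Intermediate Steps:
d = 6 (d = 6 + 0 = 6)
h(w, F) = -3 - 5*w/6 (h(w, F) = (6/(-2) + w/6) - w = (6*(-½) + w*(⅙)) - w = (-3 + w/6) - w = -3 - 5*w/6)
(h((-1)², -9) + (-6 - 5)²)*12 = ((-3 - ⅚*(-1)²) + (-6 - 5)²)*12 = ((-3 - ⅚*1) + (-11)²)*12 = ((-3 - ⅚) + 121)*12 = (-23/6 + 121)*12 = (703/6)*12 = 1406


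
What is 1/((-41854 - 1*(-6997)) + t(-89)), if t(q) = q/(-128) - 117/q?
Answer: -11392/397068047 ≈ -2.8690e-5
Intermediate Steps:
t(q) = -117/q - q/128 (t(q) = q*(-1/128) - 117/q = -q/128 - 117/q = -117/q - q/128)
1/((-41854 - 1*(-6997)) + t(-89)) = 1/((-41854 - 1*(-6997)) + (-117/(-89) - 1/128*(-89))) = 1/((-41854 + 6997) + (-117*(-1/89) + 89/128)) = 1/(-34857 + (117/89 + 89/128)) = 1/(-34857 + 22897/11392) = 1/(-397068047/11392) = -11392/397068047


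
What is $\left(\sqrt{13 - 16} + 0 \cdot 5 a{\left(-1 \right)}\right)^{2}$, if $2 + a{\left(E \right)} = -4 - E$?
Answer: $-3$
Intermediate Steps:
$a{\left(E \right)} = -6 - E$ ($a{\left(E \right)} = -2 - \left(4 + E\right) = -6 - E$)
$\left(\sqrt{13 - 16} + 0 \cdot 5 a{\left(-1 \right)}\right)^{2} = \left(\sqrt{13 - 16} + 0 \cdot 5 \left(-6 - -1\right)\right)^{2} = \left(\sqrt{-3} + 0 \left(-6 + 1\right)\right)^{2} = \left(i \sqrt{3} + 0 \left(-5\right)\right)^{2} = \left(i \sqrt{3} + 0\right)^{2} = \left(i \sqrt{3}\right)^{2} = -3$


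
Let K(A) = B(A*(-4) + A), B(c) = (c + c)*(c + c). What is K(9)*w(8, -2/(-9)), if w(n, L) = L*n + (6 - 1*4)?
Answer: 11016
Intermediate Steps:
B(c) = 4*c² (B(c) = (2*c)*(2*c) = 4*c²)
K(A) = 36*A² (K(A) = 4*(A*(-4) + A)² = 4*(-4*A + A)² = 4*(-3*A)² = 4*(9*A²) = 36*A²)
w(n, L) = 2 + L*n (w(n, L) = L*n + (6 - 4) = L*n + 2 = 2 + L*n)
K(9)*w(8, -2/(-9)) = (36*9²)*(2 - 2/(-9)*8) = (36*81)*(2 - 2*(-⅑)*8) = 2916*(2 + (2/9)*8) = 2916*(2 + 16/9) = 2916*(34/9) = 11016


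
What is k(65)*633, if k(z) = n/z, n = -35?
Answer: -4431/13 ≈ -340.85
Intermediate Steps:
k(z) = -35/z
k(65)*633 = -35/65*633 = -35*1/65*633 = -7/13*633 = -4431/13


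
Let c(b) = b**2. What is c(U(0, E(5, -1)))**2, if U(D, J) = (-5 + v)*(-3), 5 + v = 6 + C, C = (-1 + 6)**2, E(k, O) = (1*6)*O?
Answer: 15752961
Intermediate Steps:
E(k, O) = 6*O
C = 25 (C = 5**2 = 25)
v = 26 (v = -5 + (6 + 25) = -5 + 31 = 26)
U(D, J) = -63 (U(D, J) = (-5 + 26)*(-3) = 21*(-3) = -63)
c(U(0, E(5, -1)))**2 = ((-63)**2)**2 = 3969**2 = 15752961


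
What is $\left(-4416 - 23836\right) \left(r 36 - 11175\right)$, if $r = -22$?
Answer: $338091684$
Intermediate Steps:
$\left(-4416 - 23836\right) \left(r 36 - 11175\right) = \left(-4416 - 23836\right) \left(\left(-22\right) 36 - 11175\right) = - 28252 \left(-792 - 11175\right) = \left(-28252\right) \left(-11967\right) = 338091684$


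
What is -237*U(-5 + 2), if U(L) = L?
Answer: 711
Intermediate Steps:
-237*U(-5 + 2) = -237*(-5 + 2) = -237*(-3) = 711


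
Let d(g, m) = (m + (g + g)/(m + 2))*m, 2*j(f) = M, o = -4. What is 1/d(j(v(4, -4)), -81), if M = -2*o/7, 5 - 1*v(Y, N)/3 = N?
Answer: 553/3628881 ≈ 0.00015239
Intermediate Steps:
v(Y, N) = 15 - 3*N
M = 8/7 (M = -2*(-4)/7 = 8*(⅐) = 8/7 ≈ 1.1429)
j(f) = 4/7 (j(f) = (½)*(8/7) = 4/7)
d(g, m) = m*(m + 2*g/(2 + m)) (d(g, m) = (m + (2*g)/(2 + m))*m = (m + 2*g/(2 + m))*m = m*(m + 2*g/(2 + m)))
1/d(j(v(4, -4)), -81) = 1/(-81*((-81)² + 2*(4/7) + 2*(-81))/(2 - 81)) = 1/(-81*(6561 + 8/7 - 162)/(-79)) = 1/(-81*(-1/79)*44801/7) = 1/(3628881/553) = 553/3628881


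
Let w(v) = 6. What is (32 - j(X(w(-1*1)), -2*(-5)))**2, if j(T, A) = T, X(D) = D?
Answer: 676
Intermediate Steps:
(32 - j(X(w(-1*1)), -2*(-5)))**2 = (32 - 1*6)**2 = (32 - 6)**2 = 26**2 = 676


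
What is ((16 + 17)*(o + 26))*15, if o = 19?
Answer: 22275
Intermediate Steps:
((16 + 17)*(o + 26))*15 = ((16 + 17)*(19 + 26))*15 = (33*45)*15 = 1485*15 = 22275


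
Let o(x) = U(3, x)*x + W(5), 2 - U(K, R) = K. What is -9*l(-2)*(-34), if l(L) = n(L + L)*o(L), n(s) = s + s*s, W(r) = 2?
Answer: 14688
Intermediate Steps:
U(K, R) = 2 - K
n(s) = s + s²
o(x) = 2 - x (o(x) = (2 - 1*3)*x + 2 = (2 - 3)*x + 2 = -x + 2 = 2 - x)
l(L) = 2*L*(1 + 2*L)*(2 - L) (l(L) = ((L + L)*(1 + (L + L)))*(2 - L) = ((2*L)*(1 + 2*L))*(2 - L) = (2*L*(1 + 2*L))*(2 - L) = 2*L*(1 + 2*L)*(2 - L))
-9*l(-2)*(-34) = -(-18)*(-2)*(1 + 2*(-2))*(-2 - 2)*(-34) = -(-18)*(-2)*(1 - 4)*(-4)*(-34) = -(-18)*(-2)*(-3)*(-4)*(-34) = -9*48*(-34) = -432*(-34) = 14688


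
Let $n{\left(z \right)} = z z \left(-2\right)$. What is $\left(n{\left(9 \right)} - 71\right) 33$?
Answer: $-7689$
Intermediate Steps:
$n{\left(z \right)} = - 2 z^{2}$ ($n{\left(z \right)} = z^{2} \left(-2\right) = - 2 z^{2}$)
$\left(n{\left(9 \right)} - 71\right) 33 = \left(- 2 \cdot 9^{2} - 71\right) 33 = \left(\left(-2\right) 81 - 71\right) 33 = \left(-162 - 71\right) 33 = \left(-233\right) 33 = -7689$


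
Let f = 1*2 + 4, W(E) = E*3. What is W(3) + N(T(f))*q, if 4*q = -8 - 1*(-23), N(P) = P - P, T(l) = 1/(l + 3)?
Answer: 9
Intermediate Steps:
W(E) = 3*E
f = 6 (f = 2 + 4 = 6)
T(l) = 1/(3 + l)
N(P) = 0
q = 15/4 (q = (-8 - 1*(-23))/4 = (-8 + 23)/4 = (1/4)*15 = 15/4 ≈ 3.7500)
W(3) + N(T(f))*q = 3*3 + 0*(15/4) = 9 + 0 = 9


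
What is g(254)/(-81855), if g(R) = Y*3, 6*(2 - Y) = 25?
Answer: 13/163710 ≈ 7.9409e-5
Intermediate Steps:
Y = -13/6 (Y = 2 - 1/6*25 = 2 - 25/6 = -13/6 ≈ -2.1667)
g(R) = -13/2 (g(R) = -13/6*3 = -13/2)
g(254)/(-81855) = -13/2/(-81855) = -13/2*(-1/81855) = 13/163710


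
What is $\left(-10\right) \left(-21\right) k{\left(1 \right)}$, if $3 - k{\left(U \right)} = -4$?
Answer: $1470$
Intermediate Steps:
$k{\left(U \right)} = 7$ ($k{\left(U \right)} = 3 - -4 = 3 + 4 = 7$)
$\left(-10\right) \left(-21\right) k{\left(1 \right)} = \left(-10\right) \left(-21\right) 7 = 210 \cdot 7 = 1470$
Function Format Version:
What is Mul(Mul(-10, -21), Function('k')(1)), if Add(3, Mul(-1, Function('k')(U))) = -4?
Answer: 1470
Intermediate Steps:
Function('k')(U) = 7 (Function('k')(U) = Add(3, Mul(-1, -4)) = Add(3, 4) = 7)
Mul(Mul(-10, -21), Function('k')(1)) = Mul(Mul(-10, -21), 7) = Mul(210, 7) = 1470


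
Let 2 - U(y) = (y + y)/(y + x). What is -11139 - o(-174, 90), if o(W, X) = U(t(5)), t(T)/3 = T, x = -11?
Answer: -22267/2 ≈ -11134.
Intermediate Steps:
t(T) = 3*T
U(y) = 2 - 2*y/(-11 + y) (U(y) = 2 - (y + y)/(y - 11) = 2 - 2*y/(-11 + y))
o(W, X) = -11/2 (o(W, X) = -22/(-11 + 3*5) = -22/(-11 + 15) = -22/4 = -22*¼ = -11/2)
-11139 - o(-174, 90) = -11139 - 1*(-11/2) = -11139 + 11/2 = -22267/2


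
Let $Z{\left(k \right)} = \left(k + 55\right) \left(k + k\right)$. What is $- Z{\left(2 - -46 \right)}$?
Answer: $-9888$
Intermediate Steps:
$Z{\left(k \right)} = 2 k \left(55 + k\right)$ ($Z{\left(k \right)} = \left(55 + k\right) 2 k = 2 k \left(55 + k\right)$)
$- Z{\left(2 - -46 \right)} = - 2 \left(2 - -46\right) \left(55 + \left(2 - -46\right)\right) = - 2 \left(2 + 46\right) \left(55 + \left(2 + 46\right)\right) = - 2 \cdot 48 \left(55 + 48\right) = - 2 \cdot 48 \cdot 103 = \left(-1\right) 9888 = -9888$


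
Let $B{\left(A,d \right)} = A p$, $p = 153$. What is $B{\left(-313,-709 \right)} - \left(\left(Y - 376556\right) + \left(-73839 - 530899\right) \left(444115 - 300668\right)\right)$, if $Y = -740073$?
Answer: $86748920626$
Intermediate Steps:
$B{\left(A,d \right)} = 153 A$ ($B{\left(A,d \right)} = A 153 = 153 A$)
$B{\left(-313,-709 \right)} - \left(\left(Y - 376556\right) + \left(-73839 - 530899\right) \left(444115 - 300668\right)\right) = 153 \left(-313\right) - \left(\left(-740073 - 376556\right) + \left(-73839 - 530899\right) \left(444115 - 300668\right)\right) = -47889 - \left(-1116629 - 86747851886\right) = -47889 - -86748968515 = -47889 + 86748968515 = 86748920626$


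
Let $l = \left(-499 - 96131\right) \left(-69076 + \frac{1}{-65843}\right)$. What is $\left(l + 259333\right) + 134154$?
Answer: $\frac{439515678762011}{65843} \approx 6.6752 \cdot 10^{9}$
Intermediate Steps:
$l = \frac{439489770397470}{65843}$ ($l = - 96630 \left(-69076 - \frac{1}{65843}\right) = \left(-96630\right) \left(- \frac{4548171069}{65843}\right) = \frac{439489770397470}{65843} \approx 6.6748 \cdot 10^{9}$)
$\left(l + 259333\right) + 134154 = \left(\frac{439489770397470}{65843} + 259333\right) + 134154 = \frac{439506845660189}{65843} + 134154 = \frac{439515678762011}{65843}$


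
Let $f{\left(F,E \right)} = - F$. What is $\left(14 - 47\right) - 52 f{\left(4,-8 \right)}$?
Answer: $175$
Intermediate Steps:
$\left(14 - 47\right) - 52 f{\left(4,-8 \right)} = \left(14 - 47\right) - 52 \left(\left(-1\right) 4\right) = -33 - -208 = -33 + 208 = 175$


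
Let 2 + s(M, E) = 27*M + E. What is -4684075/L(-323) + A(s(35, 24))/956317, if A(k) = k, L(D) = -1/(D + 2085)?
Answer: 7892809492228517/956317 ≈ 8.2533e+9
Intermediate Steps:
L(D) = -1/(2085 + D)
s(M, E) = -2 + E + 27*M (s(M, E) = -2 + (27*M + E) = -2 + (E + 27*M) = -2 + E + 27*M)
-4684075/L(-323) + A(s(35, 24))/956317 = -4684075/((-1/(2085 - 323))) + (-2 + 24 + 27*35)/956317 = -4684075/((-1/1762)) + (-2 + 24 + 945)*(1/956317) = -4684075/((-1*1/1762)) + 967*(1/956317) = -4684075/(-1/1762) + 967/956317 = -4684075*(-1762) + 967/956317 = 8253340150 + 967/956317 = 7892809492228517/956317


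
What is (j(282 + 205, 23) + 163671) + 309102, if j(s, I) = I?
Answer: 472796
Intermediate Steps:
(j(282 + 205, 23) + 163671) + 309102 = (23 + 163671) + 309102 = 163694 + 309102 = 472796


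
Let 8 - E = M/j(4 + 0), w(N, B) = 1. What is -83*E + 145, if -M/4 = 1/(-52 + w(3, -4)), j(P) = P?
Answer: -26386/51 ≈ -517.37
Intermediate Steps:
M = 4/51 (M = -4/(-52 + 1) = -4/(-51) = -4*(-1/51) = 4/51 ≈ 0.078431)
E = 407/51 (E = 8 - 4/(51*(4 + 0)) = 8 - 4/(51*4) = 8 - 1*1/51 = 8 - 1/51 = 407/51 ≈ 7.9804)
-83*E + 145 = -83*407/51 + 145 = -33781/51 + 145 = -26386/51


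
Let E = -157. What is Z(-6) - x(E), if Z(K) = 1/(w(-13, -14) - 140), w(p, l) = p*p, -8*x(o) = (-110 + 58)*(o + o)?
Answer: 59190/29 ≈ 2041.0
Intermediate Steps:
x(o) = 13*o (x(o) = -(-110 + 58)*(o + o)/8 = -(-13)*2*o/2 = -(-13)*o = 13*o)
w(p, l) = p²
Z(K) = 1/29 (Z(K) = 1/((-13)² - 140) = 1/(169 - 140) = 1/29)
Z(-6) - x(E) = 1/29 - 13*(-157) = 1/29 - 1*(-2041) = 1/29 + 2041 = 59190/29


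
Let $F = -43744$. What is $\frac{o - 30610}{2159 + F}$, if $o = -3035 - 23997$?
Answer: $\frac{57642}{41585} \approx 1.3861$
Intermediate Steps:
$o = -27032$ ($o = -3035 - 23997 = -27032$)
$\frac{o - 30610}{2159 + F} = \frac{-27032 - 30610}{2159 - 43744} = - \frac{57642}{-41585} = \left(-57642\right) \left(- \frac{1}{41585}\right) = \frac{57642}{41585}$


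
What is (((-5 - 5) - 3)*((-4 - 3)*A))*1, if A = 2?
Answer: 182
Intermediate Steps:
(((-5 - 5) - 3)*((-4 - 3)*A))*1 = (((-5 - 5) - 3)*((-4 - 3)*2))*1 = ((-10 - 3)*(-7*2))*1 = -13*(-14)*1 = 182*1 = 182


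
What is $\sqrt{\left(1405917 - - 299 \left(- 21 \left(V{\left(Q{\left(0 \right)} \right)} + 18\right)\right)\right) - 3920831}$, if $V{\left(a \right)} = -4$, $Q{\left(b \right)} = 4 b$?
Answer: $2 i \sqrt{650705} \approx 1613.3 i$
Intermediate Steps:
$\sqrt{\left(1405917 - - 299 \left(- 21 \left(V{\left(Q{\left(0 \right)} \right)} + 18\right)\right)\right) - 3920831} = \sqrt{\left(1405917 - - 299 \left(- 21 \left(-4 + 18\right)\right)\right) - 3920831} = \sqrt{\left(1405917 - - 299 \left(\left(-21\right) 14\right)\right) - 3920831} = \sqrt{\left(1405917 - \left(-299\right) \left(-294\right)\right) - 3920831} = \sqrt{\left(1405917 - 87906\right) - 3920831} = \sqrt{1318011 - 3920831} = \sqrt{-2602820} = 2 i \sqrt{650705}$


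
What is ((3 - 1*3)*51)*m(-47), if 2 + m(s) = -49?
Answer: 0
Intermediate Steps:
m(s) = -51 (m(s) = -2 - 49 = -51)
((3 - 1*3)*51)*m(-47) = ((3 - 1*3)*51)*(-51) = ((3 - 3)*51)*(-51) = (0*51)*(-51) = 0*(-51) = 0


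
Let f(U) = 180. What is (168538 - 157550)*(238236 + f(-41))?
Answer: 2619715008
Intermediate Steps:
(168538 - 157550)*(238236 + f(-41)) = (168538 - 157550)*(238236 + 180) = 10988*238416 = 2619715008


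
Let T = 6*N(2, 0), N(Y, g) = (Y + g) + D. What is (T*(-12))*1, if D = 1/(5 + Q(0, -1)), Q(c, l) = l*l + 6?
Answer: -150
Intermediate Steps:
Q(c, l) = 6 + l² (Q(c, l) = l² + 6 = 6 + l²)
D = 1/12 (D = 1/(5 + (6 + (-1)²)) = 1/(5 + (6 + 1)) = 1/(5 + 7) = 1/12 ≈ 0.083333)
N(Y, g) = 1/12 + Y + g (N(Y, g) = (Y + g) + 1/12 = 1/12 + Y + g)
T = 25/2 (T = 6*(1/12 + 2 + 0) = 6*(25/12) = 25/2 ≈ 12.500)
(T*(-12))*1 = ((25/2)*(-12))*1 = -150*1 = -150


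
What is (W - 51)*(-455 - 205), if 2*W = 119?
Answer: -5610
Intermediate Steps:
W = 119/2 (W = (1/2)*119 = 119/2 ≈ 59.500)
(W - 51)*(-455 - 205) = (119/2 - 51)*(-455 - 205) = (17/2)*(-660) = -5610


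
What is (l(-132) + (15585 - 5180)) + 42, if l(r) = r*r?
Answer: 27871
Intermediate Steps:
l(r) = r²
(l(-132) + (15585 - 5180)) + 42 = ((-132)² + (15585 - 5180)) + 42 = (17424 + 10405) + 42 = 27829 + 42 = 27871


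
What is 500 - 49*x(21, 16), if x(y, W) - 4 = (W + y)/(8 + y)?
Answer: 7003/29 ≈ 241.48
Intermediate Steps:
x(y, W) = 4 + (W + y)/(8 + y)
500 - 49*x(21, 16) = 500 - 49*(32 + 16 + 5*21)/(8 + 21) = 500 - 49*(32 + 16 + 105)/29 = 500 - 49*153/29 = 500 - 7497/29 = 7003/29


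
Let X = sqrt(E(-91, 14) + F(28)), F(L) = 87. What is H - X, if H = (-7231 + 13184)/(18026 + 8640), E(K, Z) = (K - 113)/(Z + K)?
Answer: 5953/26666 - 3*sqrt(59059)/77 ≈ -9.2451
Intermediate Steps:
E(K, Z) = (-113 + K)/(K + Z)
X = 3*sqrt(59059)/77 (X = sqrt((-113 - 91)/(-91 + 14) + 87) = sqrt(-204/(-77) + 87) = sqrt(-1/77*(-204) + 87) = sqrt(204/77 + 87) = sqrt(6903/77) = 3*sqrt(59059)/77 ≈ 9.4683)
H = 5953/26666 ≈ 0.22324
H - X = 5953/26666 - 3*sqrt(59059)/77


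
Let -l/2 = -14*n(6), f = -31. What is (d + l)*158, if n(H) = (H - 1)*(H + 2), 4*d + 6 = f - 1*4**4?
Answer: 330773/2 ≈ 1.6539e+5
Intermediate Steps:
d = -293/4 (d = -3/2 + (-31 - 1*4**4)/4 = -3/2 + (-31 - 1*256)/4 = -3/2 + (-31 - 256)/4 = -3/2 + (1/4)*(-287) = -3/2 - 287/4 = -293/4 ≈ -73.250)
n(H) = (-1 + H)*(2 + H)
l = 1120 (l = -(-28)*(-2 + 6 + 6**2) = -(-28)*(-2 + 6 + 36) = -(-28)*40 = -2*(-560) = 1120)
(d + l)*158 = (-293/4 + 1120)*158 = (4187/4)*158 = 330773/2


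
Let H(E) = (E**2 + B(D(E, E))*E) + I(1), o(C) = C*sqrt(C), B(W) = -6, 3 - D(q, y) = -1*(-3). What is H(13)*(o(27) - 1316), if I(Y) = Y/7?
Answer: -119944 + 51678*sqrt(3)/7 ≈ -1.0716e+5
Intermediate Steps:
D(q, y) = 0 (D(q, y) = 3 - (-1)*(-3) = 3 - 1*3 = 3 - 3 = 0)
I(Y) = Y/7 (I(Y) = Y*(1/7) = Y/7)
o(C) = C**(3/2)
H(E) = 1/7 + E**2 - 6*E (H(E) = (E**2 - 6*E) + (1/7)*1 = (E**2 - 6*E) + 1/7 = 1/7 + E**2 - 6*E)
H(13)*(o(27) - 1316) = (1/7 + 13**2 - 6*13)*(27**(3/2) - 1316) = (1/7 + 169 - 78)*(81*sqrt(3) - 1316) = 638*(-1316 + 81*sqrt(3))/7 = -119944 + 51678*sqrt(3)/7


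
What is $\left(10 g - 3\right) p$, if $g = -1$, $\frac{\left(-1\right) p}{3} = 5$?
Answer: $195$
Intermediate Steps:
$p = -15$ ($p = \left(-3\right) 5 = -15$)
$\left(10 g - 3\right) p = \left(10 \left(-1\right) - 3\right) \left(-15\right) = \left(-10 - 3\right) \left(-15\right) = \left(-13\right) \left(-15\right) = 195$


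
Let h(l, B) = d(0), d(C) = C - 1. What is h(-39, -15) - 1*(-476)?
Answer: 475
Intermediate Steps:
d(C) = -1 + C
h(l, B) = -1 (h(l, B) = -1 + 0 = -1)
h(-39, -15) - 1*(-476) = -1 - 1*(-476) = -1 + 476 = 475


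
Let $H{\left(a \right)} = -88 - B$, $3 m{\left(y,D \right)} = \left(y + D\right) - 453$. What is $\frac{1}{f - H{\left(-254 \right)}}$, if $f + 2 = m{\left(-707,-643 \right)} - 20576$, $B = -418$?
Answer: $- \frac{1}{21509} \approx -4.6492 \cdot 10^{-5}$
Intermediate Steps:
$m{\left(y,D \right)} = -151 + \frac{D}{3} + \frac{y}{3}$ ($m{\left(y,D \right)} = \frac{\left(y + D\right) - 453}{3} = \frac{\left(D + y\right) - 453}{3} = \frac{-453 + D + y}{3} = -151 + \frac{D}{3} + \frac{y}{3}$)
$H{\left(a \right)} = 330$ ($H{\left(a \right)} = -88 - -418 = -88 + 418 = 330$)
$f = -21179$ ($f = -2 + \left(\left(-151 + \frac{1}{3} \left(-643\right) + \frac{1}{3} \left(-707\right)\right) - 20576\right) = -2 - 21177 = -21179$)
$\frac{1}{f - H{\left(-254 \right)}} = \frac{1}{-21179 - 330} = \frac{1}{-21509} = - \frac{1}{21509}$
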